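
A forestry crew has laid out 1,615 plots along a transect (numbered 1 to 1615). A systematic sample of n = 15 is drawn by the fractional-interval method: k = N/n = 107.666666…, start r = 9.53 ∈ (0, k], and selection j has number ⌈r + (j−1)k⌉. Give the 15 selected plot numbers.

10, 118, 225, 333, 441, 548, 656, 764, 871, 979, 1087, 1194, 1302, 1410, 1517

j=1: r + 0k = 9.53 → ⌈·⌉ = 10
j=2: r + 1k = 117.196666… → ⌈·⌉ = 118
j=3: r + 2k = 224.863333… → ⌈·⌉ = 225
j=4: r + 3k = 332.53 → ⌈·⌉ = 333
j=5: r + 4k = 440.196666… → ⌈·⌉ = 441
j=6: r + 5k = 547.863333… → ⌈·⌉ = 548
j=7: r + 6k = 655.53 → ⌈·⌉ = 656
j=8: r + 7k = 763.196666… → ⌈·⌉ = 764
j=9: r + 8k = 870.863333… → ⌈·⌉ = 871
j=10: r + 9k = 978.53 → ⌈·⌉ = 979
j=11: r + 10k = 1086.196666… → ⌈·⌉ = 1087
j=12: r + 11k = 1193.863333… → ⌈·⌉ = 1194
j=13: r + 12k = 1301.53 → ⌈·⌉ = 1302
j=14: r + 13k = 1409.196666… → ⌈·⌉ = 1410
j=15: r + 14k = 1516.863333… → ⌈·⌉ = 1517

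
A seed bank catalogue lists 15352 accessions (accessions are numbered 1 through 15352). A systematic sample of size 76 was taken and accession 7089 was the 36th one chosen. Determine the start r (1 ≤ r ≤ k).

19

k = 15352/76 = 202
r = 7089 − (36−1)×202 = 7089 − 7070 = 19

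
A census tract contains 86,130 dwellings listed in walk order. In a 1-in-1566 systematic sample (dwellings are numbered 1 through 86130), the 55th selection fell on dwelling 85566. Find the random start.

1002

k = 1566
r = 85566 − (55−1)×1566 = 85566 − 84564 = 1002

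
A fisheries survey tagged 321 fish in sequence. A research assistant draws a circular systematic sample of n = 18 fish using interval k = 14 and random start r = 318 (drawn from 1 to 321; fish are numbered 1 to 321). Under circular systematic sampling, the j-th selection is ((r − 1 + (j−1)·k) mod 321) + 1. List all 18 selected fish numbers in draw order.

Selection 1: 318
Selection 2: 318 + 14 = 332 → 332 − 321 = 11
Selection 3: 11 + 14 = 25
Selection 4: 25 + 14 = 39
Selection 5: 39 + 14 = 53
Selection 6: 53 + 14 = 67
Selection 7: 67 + 14 = 81
Selection 8: 81 + 14 = 95
Selection 9: 95 + 14 = 109
Selection 10: 109 + 14 = 123
Selection 11: 123 + 14 = 137
Selection 12: 137 + 14 = 151
Selection 13: 151 + 14 = 165
Selection 14: 165 + 14 = 179
Selection 15: 179 + 14 = 193
Selection 16: 193 + 14 = 207
Selection 17: 207 + 14 = 221
Selection 18: 221 + 14 = 235

318, 11, 25, 39, 53, 67, 81, 95, 109, 123, 137, 151, 165, 179, 193, 207, 221, 235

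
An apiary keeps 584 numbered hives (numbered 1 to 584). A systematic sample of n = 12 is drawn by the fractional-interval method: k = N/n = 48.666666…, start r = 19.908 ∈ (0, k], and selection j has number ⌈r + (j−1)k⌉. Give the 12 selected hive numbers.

20, 69, 118, 166, 215, 264, 312, 361, 410, 458, 507, 556

j=1: r + 0k = 19.908 → ⌈·⌉ = 20
j=2: r + 1k = 68.574666… → ⌈·⌉ = 69
j=3: r + 2k = 117.241333… → ⌈·⌉ = 118
j=4: r + 3k = 165.908 → ⌈·⌉ = 166
j=5: r + 4k = 214.574666… → ⌈·⌉ = 215
j=6: r + 5k = 263.241333… → ⌈·⌉ = 264
j=7: r + 6k = 311.908 → ⌈·⌉ = 312
j=8: r + 7k = 360.574666… → ⌈·⌉ = 361
j=9: r + 8k = 409.241333… → ⌈·⌉ = 410
j=10: r + 9k = 457.908 → ⌈·⌉ = 458
j=11: r + 10k = 506.574666… → ⌈·⌉ = 507
j=12: r + 11k = 555.241333… → ⌈·⌉ = 556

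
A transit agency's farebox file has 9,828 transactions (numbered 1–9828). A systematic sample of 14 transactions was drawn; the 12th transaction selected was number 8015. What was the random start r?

293

k = 9828/14 = 702
r = 8015 − (12−1)×702 = 8015 − 7722 = 293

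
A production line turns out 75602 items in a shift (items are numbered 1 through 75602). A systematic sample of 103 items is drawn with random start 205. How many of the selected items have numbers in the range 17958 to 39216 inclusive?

29

k = 75602/103 = 734
First selection ≥ 17958: 205 + ⌈(17958−205)/734⌉·734 = 205 + 25×734 = 18555
Last selection ≤ 39216: 205 + ⌊(39216−205)/734⌋·734 = 205 + 53×734 = 39107
Count = 53 − 25 + 1 = 29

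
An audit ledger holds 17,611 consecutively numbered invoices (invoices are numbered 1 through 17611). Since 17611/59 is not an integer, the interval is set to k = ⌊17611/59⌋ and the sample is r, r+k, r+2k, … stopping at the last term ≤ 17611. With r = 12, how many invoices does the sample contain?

k = ⌊17611/59⌋ = 298
Achieved size = ⌊(17611 − 12)/298⌋ + 1 = ⌊17599/298⌋ + 1 = 59 + 1 = 60
(last selection: 12 + 59×298 = 17594 ≤ 17611; next would be 17892 > 17611)

60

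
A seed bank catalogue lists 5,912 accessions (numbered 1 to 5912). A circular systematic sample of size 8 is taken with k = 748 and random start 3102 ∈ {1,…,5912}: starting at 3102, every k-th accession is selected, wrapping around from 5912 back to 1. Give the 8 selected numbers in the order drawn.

Selection 1: 3102
Selection 2: 3102 + 748 = 3850
Selection 3: 3850 + 748 = 4598
Selection 4: 4598 + 748 = 5346
Selection 5: 5346 + 748 = 6094 → 6094 − 5912 = 182
Selection 6: 182 + 748 = 930
Selection 7: 930 + 748 = 1678
Selection 8: 1678 + 748 = 2426

3102, 3850, 4598, 5346, 182, 930, 1678, 2426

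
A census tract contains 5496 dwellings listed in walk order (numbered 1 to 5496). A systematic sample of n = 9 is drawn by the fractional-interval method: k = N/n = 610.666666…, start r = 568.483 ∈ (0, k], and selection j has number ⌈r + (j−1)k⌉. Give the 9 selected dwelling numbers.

569, 1180, 1790, 2401, 3012, 3622, 4233, 4844, 5454

j=1: r + 0k = 568.483 → ⌈·⌉ = 569
j=2: r + 1k = 1179.149666… → ⌈·⌉ = 1180
j=3: r + 2k = 1789.816333… → ⌈·⌉ = 1790
j=4: r + 3k = 2400.483 → ⌈·⌉ = 2401
j=5: r + 4k = 3011.149666… → ⌈·⌉ = 3012
j=6: r + 5k = 3621.816333… → ⌈·⌉ = 3622
j=7: r + 6k = 4232.483 → ⌈·⌉ = 4233
j=8: r + 7k = 4843.149666… → ⌈·⌉ = 4844
j=9: r + 8k = 5453.816333… → ⌈·⌉ = 5454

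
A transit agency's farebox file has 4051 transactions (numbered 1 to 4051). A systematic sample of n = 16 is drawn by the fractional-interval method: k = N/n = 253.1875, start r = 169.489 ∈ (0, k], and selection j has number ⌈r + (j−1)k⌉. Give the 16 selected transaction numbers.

170, 423, 676, 930, 1183, 1436, 1689, 1942, 2195, 2449, 2702, 2955, 3208, 3461, 3715, 3968

j=1: r + 0k = 169.489 → ⌈·⌉ = 170
j=2: r + 1k = 422.6765 → ⌈·⌉ = 423
j=3: r + 2k = 675.864 → ⌈·⌉ = 676
j=4: r + 3k = 929.0515 → ⌈·⌉ = 930
j=5: r + 4k = 1182.239 → ⌈·⌉ = 1183
j=6: r + 5k = 1435.4265 → ⌈·⌉ = 1436
j=7: r + 6k = 1688.614 → ⌈·⌉ = 1689
j=8: r + 7k = 1941.8015 → ⌈·⌉ = 1942
j=9: r + 8k = 2194.989 → ⌈·⌉ = 2195
j=10: r + 9k = 2448.1765 → ⌈·⌉ = 2449
j=11: r + 10k = 2701.364 → ⌈·⌉ = 2702
j=12: r + 11k = 2954.5515 → ⌈·⌉ = 2955
j=13: r + 12k = 3207.739 → ⌈·⌉ = 3208
j=14: r + 13k = 3460.9265 → ⌈·⌉ = 3461
j=15: r + 14k = 3714.114 → ⌈·⌉ = 3715
j=16: r + 15k = 3967.3015 → ⌈·⌉ = 3968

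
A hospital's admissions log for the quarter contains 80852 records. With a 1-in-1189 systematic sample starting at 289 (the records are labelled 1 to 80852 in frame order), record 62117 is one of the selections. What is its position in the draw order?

53

k = 1189
position = (62117 − 289)/1189 + 1 = 61828/1189 + 1 = 52 + 1 = 53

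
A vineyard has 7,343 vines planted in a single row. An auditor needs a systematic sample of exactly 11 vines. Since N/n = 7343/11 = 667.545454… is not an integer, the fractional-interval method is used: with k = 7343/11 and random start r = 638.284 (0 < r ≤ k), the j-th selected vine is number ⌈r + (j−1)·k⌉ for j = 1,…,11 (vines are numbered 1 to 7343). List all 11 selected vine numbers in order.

j=1: r + 0k = 638.284 → ⌈·⌉ = 639
j=2: r + 1k = 1305.829454… → ⌈·⌉ = 1306
j=3: r + 2k = 1973.374909… → ⌈·⌉ = 1974
j=4: r + 3k = 2640.920363… → ⌈·⌉ = 2641
j=5: r + 4k = 3308.465818… → ⌈·⌉ = 3309
j=6: r + 5k = 3976.011272… → ⌈·⌉ = 3977
j=7: r + 6k = 4643.556727… → ⌈·⌉ = 4644
j=8: r + 7k = 5311.102181… → ⌈·⌉ = 5312
j=9: r + 8k = 5978.647636… → ⌈·⌉ = 5979
j=10: r + 9k = 6646.193090… → ⌈·⌉ = 6647
j=11: r + 10k = 7313.738545… → ⌈·⌉ = 7314

639, 1306, 1974, 2641, 3309, 3977, 4644, 5312, 5979, 6647, 7314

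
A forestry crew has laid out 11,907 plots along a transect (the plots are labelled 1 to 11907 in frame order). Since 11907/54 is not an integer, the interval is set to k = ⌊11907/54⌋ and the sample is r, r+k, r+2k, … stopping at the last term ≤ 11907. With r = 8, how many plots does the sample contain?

k = ⌊11907/54⌋ = 220
Achieved size = ⌊(11907 − 8)/220⌋ + 1 = ⌊11899/220⌋ + 1 = 54 + 1 = 55
(last selection: 8 + 54×220 = 11888 ≤ 11907; next would be 12108 > 11907)

55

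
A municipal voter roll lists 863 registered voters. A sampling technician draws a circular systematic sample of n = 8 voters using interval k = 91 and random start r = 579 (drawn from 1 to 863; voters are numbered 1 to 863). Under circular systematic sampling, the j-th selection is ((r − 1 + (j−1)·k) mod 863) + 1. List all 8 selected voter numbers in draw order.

579, 670, 761, 852, 80, 171, 262, 353

Selection 1: 579
Selection 2: 579 + 91 = 670
Selection 3: 670 + 91 = 761
Selection 4: 761 + 91 = 852
Selection 5: 852 + 91 = 943 → 943 − 863 = 80
Selection 6: 80 + 91 = 171
Selection 7: 171 + 91 = 262
Selection 8: 262 + 91 = 353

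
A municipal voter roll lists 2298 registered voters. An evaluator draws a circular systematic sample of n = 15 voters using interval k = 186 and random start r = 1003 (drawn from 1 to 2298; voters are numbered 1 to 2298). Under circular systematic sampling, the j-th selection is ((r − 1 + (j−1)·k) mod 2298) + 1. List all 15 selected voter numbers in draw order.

Selection 1: 1003
Selection 2: 1003 + 186 = 1189
Selection 3: 1189 + 186 = 1375
Selection 4: 1375 + 186 = 1561
Selection 5: 1561 + 186 = 1747
Selection 6: 1747 + 186 = 1933
Selection 7: 1933 + 186 = 2119
Selection 8: 2119 + 186 = 2305 → 2305 − 2298 = 7
Selection 9: 7 + 186 = 193
Selection 10: 193 + 186 = 379
Selection 11: 379 + 186 = 565
Selection 12: 565 + 186 = 751
Selection 13: 751 + 186 = 937
Selection 14: 937 + 186 = 1123
Selection 15: 1123 + 186 = 1309

1003, 1189, 1375, 1561, 1747, 1933, 2119, 7, 193, 379, 565, 751, 937, 1123, 1309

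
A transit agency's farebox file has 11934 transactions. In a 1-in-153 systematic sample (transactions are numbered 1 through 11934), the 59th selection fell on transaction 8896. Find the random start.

22

k = 153
r = 8896 − (59−1)×153 = 8896 − 8874 = 22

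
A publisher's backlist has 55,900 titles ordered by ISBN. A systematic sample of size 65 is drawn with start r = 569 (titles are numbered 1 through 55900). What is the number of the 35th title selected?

29809

k = 55900/65 = 860
35th selection = r + (35−1)·k = 569 + 34×860 = 569 + 29240 = 29809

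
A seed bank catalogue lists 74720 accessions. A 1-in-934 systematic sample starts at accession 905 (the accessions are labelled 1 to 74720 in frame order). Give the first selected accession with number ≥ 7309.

k = 934
Steps past start: ⌈(7309 − 905)/934⌉ = ⌈6404/934⌉ = 7
Selected accession: 905 + 7×934 = 7443

7443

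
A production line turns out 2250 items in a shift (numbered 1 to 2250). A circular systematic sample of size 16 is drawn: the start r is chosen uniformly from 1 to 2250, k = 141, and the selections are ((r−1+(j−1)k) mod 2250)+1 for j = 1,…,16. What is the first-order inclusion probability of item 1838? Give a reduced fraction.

For each position j, as r ranges over 1…2250 the j-th selection hits every item exactly once, so item 1838 is selected for exactly 16 of the 2250 starts.
Inclusion probability = 16/2250 = 8/1125.

8/1125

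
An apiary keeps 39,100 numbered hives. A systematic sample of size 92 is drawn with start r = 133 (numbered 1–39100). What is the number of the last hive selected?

38808

k = 39100/92 = 425
92nd selection = r + (92−1)·k = 133 + 91×425 = 133 + 38675 = 38808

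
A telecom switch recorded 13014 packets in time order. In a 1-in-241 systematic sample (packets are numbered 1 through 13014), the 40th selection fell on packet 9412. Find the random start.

13

k = 241
r = 9412 − (40−1)×241 = 9412 − 9399 = 13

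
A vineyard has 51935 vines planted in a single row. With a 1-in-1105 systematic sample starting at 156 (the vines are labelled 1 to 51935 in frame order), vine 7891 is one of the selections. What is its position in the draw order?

8

k = 1105
position = (7891 − 156)/1105 + 1 = 7735/1105 + 1 = 7 + 1 = 8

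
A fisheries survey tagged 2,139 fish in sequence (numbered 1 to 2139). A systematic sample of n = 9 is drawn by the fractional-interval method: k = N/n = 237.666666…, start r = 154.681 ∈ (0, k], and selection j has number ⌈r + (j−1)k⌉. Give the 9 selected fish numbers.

155, 393, 631, 868, 1106, 1344, 1581, 1819, 2057

j=1: r + 0k = 154.681 → ⌈·⌉ = 155
j=2: r + 1k = 392.347666… → ⌈·⌉ = 393
j=3: r + 2k = 630.014333… → ⌈·⌉ = 631
j=4: r + 3k = 867.681 → ⌈·⌉ = 868
j=5: r + 4k = 1105.347666… → ⌈·⌉ = 1106
j=6: r + 5k = 1343.014333… → ⌈·⌉ = 1344
j=7: r + 6k = 1580.681 → ⌈·⌉ = 1581
j=8: r + 7k = 1818.347666… → ⌈·⌉ = 1819
j=9: r + 8k = 2056.014333… → ⌈·⌉ = 2057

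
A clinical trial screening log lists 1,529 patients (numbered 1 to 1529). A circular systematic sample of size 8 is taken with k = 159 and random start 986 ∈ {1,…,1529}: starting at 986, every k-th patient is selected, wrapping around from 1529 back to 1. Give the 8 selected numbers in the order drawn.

Selection 1: 986
Selection 2: 986 + 159 = 1145
Selection 3: 1145 + 159 = 1304
Selection 4: 1304 + 159 = 1463
Selection 5: 1463 + 159 = 1622 → 1622 − 1529 = 93
Selection 6: 93 + 159 = 252
Selection 7: 252 + 159 = 411
Selection 8: 411 + 159 = 570

986, 1145, 1304, 1463, 93, 252, 411, 570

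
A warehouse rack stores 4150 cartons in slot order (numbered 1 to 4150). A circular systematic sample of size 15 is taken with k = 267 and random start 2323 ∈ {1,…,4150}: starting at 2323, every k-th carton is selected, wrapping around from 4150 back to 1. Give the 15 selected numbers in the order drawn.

Selection 1: 2323
Selection 2: 2323 + 267 = 2590
Selection 3: 2590 + 267 = 2857
Selection 4: 2857 + 267 = 3124
Selection 5: 3124 + 267 = 3391
Selection 6: 3391 + 267 = 3658
Selection 7: 3658 + 267 = 3925
Selection 8: 3925 + 267 = 4192 → 4192 − 4150 = 42
Selection 9: 42 + 267 = 309
Selection 10: 309 + 267 = 576
Selection 11: 576 + 267 = 843
Selection 12: 843 + 267 = 1110
Selection 13: 1110 + 267 = 1377
Selection 14: 1377 + 267 = 1644
Selection 15: 1644 + 267 = 1911

2323, 2590, 2857, 3124, 3391, 3658, 3925, 42, 309, 576, 843, 1110, 1377, 1644, 1911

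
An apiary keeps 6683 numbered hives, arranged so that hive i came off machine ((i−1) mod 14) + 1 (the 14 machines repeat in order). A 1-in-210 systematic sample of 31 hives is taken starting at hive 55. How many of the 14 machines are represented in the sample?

1

Consecutive selections differ by k = 210, so their machine numbers differ by 210 mod 14 = 0.
gcd(210, 14) = 14, so the sample visits 14/14 = 1 distinct residues mod 14.
Start 55 is machine 13; the machines hit are 13.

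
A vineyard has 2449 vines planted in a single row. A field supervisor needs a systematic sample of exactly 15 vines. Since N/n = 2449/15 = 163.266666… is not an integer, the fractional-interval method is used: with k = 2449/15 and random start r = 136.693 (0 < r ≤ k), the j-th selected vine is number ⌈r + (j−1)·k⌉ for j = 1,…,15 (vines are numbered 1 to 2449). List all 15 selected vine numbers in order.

137, 300, 464, 627, 790, 954, 1117, 1280, 1443, 1607, 1770, 1933, 2096, 2260, 2423

j=1: r + 0k = 136.693 → ⌈·⌉ = 137
j=2: r + 1k = 299.959666… → ⌈·⌉ = 300
j=3: r + 2k = 463.226333… → ⌈·⌉ = 464
j=4: r + 3k = 626.493 → ⌈·⌉ = 627
j=5: r + 4k = 789.759666… → ⌈·⌉ = 790
j=6: r + 5k = 953.026333… → ⌈·⌉ = 954
j=7: r + 6k = 1116.293 → ⌈·⌉ = 1117
j=8: r + 7k = 1279.559666… → ⌈·⌉ = 1280
j=9: r + 8k = 1442.826333… → ⌈·⌉ = 1443
j=10: r + 9k = 1606.093 → ⌈·⌉ = 1607
j=11: r + 10k = 1769.359666… → ⌈·⌉ = 1770
j=12: r + 11k = 1932.626333… → ⌈·⌉ = 1933
j=13: r + 12k = 2095.893 → ⌈·⌉ = 2096
j=14: r + 13k = 2259.159666… → ⌈·⌉ = 2260
j=15: r + 14k = 2422.426333… → ⌈·⌉ = 2423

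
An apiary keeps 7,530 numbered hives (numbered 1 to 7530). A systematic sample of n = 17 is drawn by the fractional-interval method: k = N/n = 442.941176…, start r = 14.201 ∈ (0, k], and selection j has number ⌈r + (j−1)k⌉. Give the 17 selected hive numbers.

15, 458, 901, 1344, 1786, 2229, 2672, 3115, 3558, 4001, 4444, 4887, 5330, 5773, 6216, 6659, 7102

j=1: r + 0k = 14.201 → ⌈·⌉ = 15
j=2: r + 1k = 457.142176… → ⌈·⌉ = 458
j=3: r + 2k = 900.083352… → ⌈·⌉ = 901
j=4: r + 3k = 1343.024529… → ⌈·⌉ = 1344
j=5: r + 4k = 1785.965705… → ⌈·⌉ = 1786
j=6: r + 5k = 2228.906882… → ⌈·⌉ = 2229
j=7: r + 6k = 2671.848058… → ⌈·⌉ = 2672
j=8: r + 7k = 3114.789235… → ⌈·⌉ = 3115
j=9: r + 8k = 3557.730411… → ⌈·⌉ = 3558
j=10: r + 9k = 4000.671588… → ⌈·⌉ = 4001
j=11: r + 10k = 4443.612764… → ⌈·⌉ = 4444
j=12: r + 11k = 4886.553941… → ⌈·⌉ = 4887
j=13: r + 12k = 5329.495117… → ⌈·⌉ = 5330
j=14: r + 13k = 5772.436294… → ⌈·⌉ = 5773
j=15: r + 14k = 6215.377470… → ⌈·⌉ = 6216
j=16: r + 15k = 6658.318647… → ⌈·⌉ = 6659
j=17: r + 16k = 7101.259823… → ⌈·⌉ = 7102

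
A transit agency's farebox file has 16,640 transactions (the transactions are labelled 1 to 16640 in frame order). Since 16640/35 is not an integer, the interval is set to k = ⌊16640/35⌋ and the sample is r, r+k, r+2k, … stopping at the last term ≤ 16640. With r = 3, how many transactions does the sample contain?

k = ⌊16640/35⌋ = 475
Achieved size = ⌊(16640 − 3)/475⌋ + 1 = ⌊16637/475⌋ + 1 = 35 + 1 = 36
(last selection: 3 + 35×475 = 16628 ≤ 16640; next would be 17103 > 16640)

36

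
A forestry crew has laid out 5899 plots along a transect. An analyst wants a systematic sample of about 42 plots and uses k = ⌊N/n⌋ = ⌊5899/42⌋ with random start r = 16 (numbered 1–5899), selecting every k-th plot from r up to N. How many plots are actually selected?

k = ⌊5899/42⌋ = 140
Achieved size = ⌊(5899 − 16)/140⌋ + 1 = ⌊5883/140⌋ + 1 = 42 + 1 = 43
(last selection: 16 + 42×140 = 5896 ≤ 5899; next would be 6036 > 5899)

43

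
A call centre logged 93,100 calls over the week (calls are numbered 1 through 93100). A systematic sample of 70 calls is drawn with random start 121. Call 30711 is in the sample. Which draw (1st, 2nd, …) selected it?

k = 93100/70 = 1330
position = (30711 − 121)/1330 + 1 = 30590/1330 + 1 = 23 + 1 = 24

24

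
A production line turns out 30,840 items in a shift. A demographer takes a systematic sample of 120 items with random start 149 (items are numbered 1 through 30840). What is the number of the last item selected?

k = 30840/120 = 257
120th selection = r + (120−1)·k = 149 + 119×257 = 149 + 30583 = 30732

30732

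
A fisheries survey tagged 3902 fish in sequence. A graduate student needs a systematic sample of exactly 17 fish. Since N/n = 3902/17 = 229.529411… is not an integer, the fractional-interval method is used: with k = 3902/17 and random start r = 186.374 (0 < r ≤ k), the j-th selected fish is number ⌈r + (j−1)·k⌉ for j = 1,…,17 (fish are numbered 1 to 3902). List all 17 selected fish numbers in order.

j=1: r + 0k = 186.374 → ⌈·⌉ = 187
j=2: r + 1k = 415.903411… → ⌈·⌉ = 416
j=3: r + 2k = 645.432823… → ⌈·⌉ = 646
j=4: r + 3k = 874.962235… → ⌈·⌉ = 875
j=5: r + 4k = 1104.491647… → ⌈·⌉ = 1105
j=6: r + 5k = 1334.021058… → ⌈·⌉ = 1335
j=7: r + 6k = 1563.550470… → ⌈·⌉ = 1564
j=8: r + 7k = 1793.079882… → ⌈·⌉ = 1794
j=9: r + 8k = 2022.609294… → ⌈·⌉ = 2023
j=10: r + 9k = 2252.138705… → ⌈·⌉ = 2253
j=11: r + 10k = 2481.668117… → ⌈·⌉ = 2482
j=12: r + 11k = 2711.197529… → ⌈·⌉ = 2712
j=13: r + 12k = 2940.726941… → ⌈·⌉ = 2941
j=14: r + 13k = 3170.256352… → ⌈·⌉ = 3171
j=15: r + 14k = 3399.785764… → ⌈·⌉ = 3400
j=16: r + 15k = 3629.315176… → ⌈·⌉ = 3630
j=17: r + 16k = 3858.844588… → ⌈·⌉ = 3859

187, 416, 646, 875, 1105, 1335, 1564, 1794, 2023, 2253, 2482, 2712, 2941, 3171, 3400, 3630, 3859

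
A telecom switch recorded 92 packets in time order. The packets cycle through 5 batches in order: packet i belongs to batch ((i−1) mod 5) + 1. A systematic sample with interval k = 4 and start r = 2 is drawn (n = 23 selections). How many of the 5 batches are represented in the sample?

5

Consecutive selections differ by k = 4, so their batch numbers differ by 4 mod 5 = 4.
gcd(4, 5) = 1, so the sample visits 5/1 = 5 distinct residues mod 5.
Start 2 is batch 2; the batches hit are 1, 2, 3, 4, 5.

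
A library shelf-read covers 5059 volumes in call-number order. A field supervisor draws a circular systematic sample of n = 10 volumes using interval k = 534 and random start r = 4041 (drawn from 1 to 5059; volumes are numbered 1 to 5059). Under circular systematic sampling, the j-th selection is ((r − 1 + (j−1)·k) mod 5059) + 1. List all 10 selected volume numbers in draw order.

4041, 4575, 50, 584, 1118, 1652, 2186, 2720, 3254, 3788

Selection 1: 4041
Selection 2: 4041 + 534 = 4575
Selection 3: 4575 + 534 = 5109 → 5109 − 5059 = 50
Selection 4: 50 + 534 = 584
Selection 5: 584 + 534 = 1118
Selection 6: 1118 + 534 = 1652
Selection 7: 1652 + 534 = 2186
Selection 8: 2186 + 534 = 2720
Selection 9: 2720 + 534 = 3254
Selection 10: 3254 + 534 = 3788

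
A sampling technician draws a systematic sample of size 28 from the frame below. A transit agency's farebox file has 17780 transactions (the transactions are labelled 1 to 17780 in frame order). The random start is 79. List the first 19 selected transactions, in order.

k = N/n = 17780/28 = 635
transaction 1: 79
transaction 2: 79 + 635 = 714
transaction 3: 714 + 635 = 1349
transaction 4: 1349 + 635 = 1984
transaction 5: 1984 + 635 = 2619
transaction 6: 2619 + 635 = 3254
transaction 7: 3254 + 635 = 3889
transaction 8: 3889 + 635 = 4524
transaction 9: 4524 + 635 = 5159
transaction 10: 5159 + 635 = 5794
transaction 11: 5794 + 635 = 6429
transaction 12: 6429 + 635 = 7064
transaction 13: 7064 + 635 = 7699
transaction 14: 7699 + 635 = 8334
transaction 15: 8334 + 635 = 8969
transaction 16: 8969 + 635 = 9604
transaction 17: 9604 + 635 = 10239
transaction 18: 10239 + 635 = 10874
transaction 19: 10874 + 635 = 11509

79, 714, 1349, 1984, 2619, 3254, 3889, 4524, 5159, 5794, 6429, 7064, 7699, 8334, 8969, 9604, 10239, 10874, 11509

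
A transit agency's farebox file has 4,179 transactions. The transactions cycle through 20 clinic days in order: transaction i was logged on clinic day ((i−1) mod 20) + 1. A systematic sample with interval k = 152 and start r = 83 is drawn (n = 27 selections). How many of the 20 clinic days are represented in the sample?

Consecutive selections differ by k = 152, so their clinic day numbers differ by 152 mod 20 = 12.
gcd(152, 20) = 4, so the sample visits 20/4 = 5 distinct residues mod 20.
Start 83 is clinic day 3; the clinic days hit are 3, 7, 11, 15, 19.

5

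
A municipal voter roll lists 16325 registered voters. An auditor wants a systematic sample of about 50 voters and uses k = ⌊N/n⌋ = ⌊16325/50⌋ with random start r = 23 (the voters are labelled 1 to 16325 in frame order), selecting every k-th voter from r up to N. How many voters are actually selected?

k = ⌊16325/50⌋ = 326
Achieved size = ⌊(16325 − 23)/326⌋ + 1 = ⌊16302/326⌋ + 1 = 50 + 1 = 51
(last selection: 23 + 50×326 = 16323 ≤ 16325; next would be 16649 > 16325)

51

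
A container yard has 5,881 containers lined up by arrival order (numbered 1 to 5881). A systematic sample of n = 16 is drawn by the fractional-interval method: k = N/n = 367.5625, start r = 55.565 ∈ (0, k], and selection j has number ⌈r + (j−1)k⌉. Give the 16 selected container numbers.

56, 424, 791, 1159, 1526, 1894, 2261, 2629, 2997, 3364, 3732, 4099, 4467, 4834, 5202, 5570

j=1: r + 0k = 55.565 → ⌈·⌉ = 56
j=2: r + 1k = 423.1275 → ⌈·⌉ = 424
j=3: r + 2k = 790.69 → ⌈·⌉ = 791
j=4: r + 3k = 1158.2525 → ⌈·⌉ = 1159
j=5: r + 4k = 1525.815 → ⌈·⌉ = 1526
j=6: r + 5k = 1893.3775 → ⌈·⌉ = 1894
j=7: r + 6k = 2260.94 → ⌈·⌉ = 2261
j=8: r + 7k = 2628.5025 → ⌈·⌉ = 2629
j=9: r + 8k = 2996.065 → ⌈·⌉ = 2997
j=10: r + 9k = 3363.6275 → ⌈·⌉ = 3364
j=11: r + 10k = 3731.19 → ⌈·⌉ = 3732
j=12: r + 11k = 4098.7525 → ⌈·⌉ = 4099
j=13: r + 12k = 4466.315 → ⌈·⌉ = 4467
j=14: r + 13k = 4833.8775 → ⌈·⌉ = 4834
j=15: r + 14k = 5201.44 → ⌈·⌉ = 5202
j=16: r + 15k = 5569.0025 → ⌈·⌉ = 5570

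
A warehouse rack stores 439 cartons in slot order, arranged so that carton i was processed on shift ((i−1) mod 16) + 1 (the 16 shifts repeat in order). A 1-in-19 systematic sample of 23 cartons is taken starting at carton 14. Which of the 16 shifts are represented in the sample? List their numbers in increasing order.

1, 2, 3, 4, 5, 6, 7, 8, 9, 10, 11, 12, 13, 14, 15, 16

Consecutive selections differ by k = 19, so their shift numbers differ by 19 mod 16 = 3.
gcd(19, 16) = 1, so the sample visits 16/1 = 16 distinct residues mod 16.
Start 14 is shift 14; the shifts hit are 1, 2, 3, 4, 5, 6, 7, 8, 9, 10, 11, 12, 13, 14, 15, 16.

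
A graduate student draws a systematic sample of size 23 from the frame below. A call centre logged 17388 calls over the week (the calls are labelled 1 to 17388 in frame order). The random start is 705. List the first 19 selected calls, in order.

705, 1461, 2217, 2973, 3729, 4485, 5241, 5997, 6753, 7509, 8265, 9021, 9777, 10533, 11289, 12045, 12801, 13557, 14313

k = N/n = 17388/23 = 756
call 1: 705
call 2: 705 + 756 = 1461
call 3: 1461 + 756 = 2217
call 4: 2217 + 756 = 2973
call 5: 2973 + 756 = 3729
call 6: 3729 + 756 = 4485
call 7: 4485 + 756 = 5241
call 8: 5241 + 756 = 5997
call 9: 5997 + 756 = 6753
call 10: 6753 + 756 = 7509
call 11: 7509 + 756 = 8265
call 12: 8265 + 756 = 9021
call 13: 9021 + 756 = 9777
call 14: 9777 + 756 = 10533
call 15: 10533 + 756 = 11289
call 16: 11289 + 756 = 12045
call 17: 12045 + 756 = 12801
call 18: 12801 + 756 = 13557
call 19: 13557 + 756 = 14313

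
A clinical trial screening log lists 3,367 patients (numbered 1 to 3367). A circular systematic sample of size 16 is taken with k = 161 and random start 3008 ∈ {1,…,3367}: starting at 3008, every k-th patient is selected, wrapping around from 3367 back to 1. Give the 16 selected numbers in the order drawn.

3008, 3169, 3330, 124, 285, 446, 607, 768, 929, 1090, 1251, 1412, 1573, 1734, 1895, 2056

Selection 1: 3008
Selection 2: 3008 + 161 = 3169
Selection 3: 3169 + 161 = 3330
Selection 4: 3330 + 161 = 3491 → 3491 − 3367 = 124
Selection 5: 124 + 161 = 285
Selection 6: 285 + 161 = 446
Selection 7: 446 + 161 = 607
Selection 8: 607 + 161 = 768
Selection 9: 768 + 161 = 929
Selection 10: 929 + 161 = 1090
Selection 11: 1090 + 161 = 1251
Selection 12: 1251 + 161 = 1412
Selection 13: 1412 + 161 = 1573
Selection 14: 1573 + 161 = 1734
Selection 15: 1734 + 161 = 1895
Selection 16: 1895 + 161 = 2056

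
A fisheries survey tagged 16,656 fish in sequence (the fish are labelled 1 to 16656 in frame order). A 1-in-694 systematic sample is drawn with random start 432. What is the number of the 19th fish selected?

k = 694
19th selection = r + (19−1)·k = 432 + 18×694 = 432 + 12492 = 12924

12924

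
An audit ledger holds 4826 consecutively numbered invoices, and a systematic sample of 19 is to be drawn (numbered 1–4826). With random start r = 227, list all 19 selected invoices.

k = N/n = 4826/19 = 254
invoice 1: 227
invoice 2: 227 + 254 = 481
invoice 3: 481 + 254 = 735
invoice 4: 735 + 254 = 989
invoice 5: 989 + 254 = 1243
invoice 6: 1243 + 254 = 1497
invoice 7: 1497 + 254 = 1751
invoice 8: 1751 + 254 = 2005
invoice 9: 2005 + 254 = 2259
invoice 10: 2259 + 254 = 2513
invoice 11: 2513 + 254 = 2767
invoice 12: 2767 + 254 = 3021
invoice 13: 3021 + 254 = 3275
invoice 14: 3275 + 254 = 3529
invoice 15: 3529 + 254 = 3783
invoice 16: 3783 + 254 = 4037
invoice 17: 4037 + 254 = 4291
invoice 18: 4291 + 254 = 4545
invoice 19: 4545 + 254 = 4799

227, 481, 735, 989, 1243, 1497, 1751, 2005, 2259, 2513, 2767, 3021, 3275, 3529, 3783, 4037, 4291, 4545, 4799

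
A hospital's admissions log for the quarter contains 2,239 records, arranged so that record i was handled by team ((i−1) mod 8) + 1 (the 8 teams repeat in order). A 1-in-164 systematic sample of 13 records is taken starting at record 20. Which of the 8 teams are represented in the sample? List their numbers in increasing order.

Consecutive selections differ by k = 164, so their team numbers differ by 164 mod 8 = 4.
gcd(164, 8) = 4, so the sample visits 8/4 = 2 distinct residues mod 8.
Start 20 is team 4; the teams hit are 4, 8.

4, 8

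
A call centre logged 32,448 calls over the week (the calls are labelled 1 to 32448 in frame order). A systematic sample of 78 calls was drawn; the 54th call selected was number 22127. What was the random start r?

79

k = 32448/78 = 416
r = 22127 − (54−1)×416 = 22127 − 22048 = 79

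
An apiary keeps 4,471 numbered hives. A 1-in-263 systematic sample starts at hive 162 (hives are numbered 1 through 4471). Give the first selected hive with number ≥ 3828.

3844

k = 263
Steps past start: ⌈(3828 − 162)/263⌉ = ⌈3666/263⌉ = 14
Selected hive: 162 + 14×263 = 3844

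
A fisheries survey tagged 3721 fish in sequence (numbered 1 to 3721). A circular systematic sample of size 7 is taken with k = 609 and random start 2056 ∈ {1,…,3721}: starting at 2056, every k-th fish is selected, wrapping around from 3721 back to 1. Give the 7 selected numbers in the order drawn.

2056, 2665, 3274, 162, 771, 1380, 1989

Selection 1: 2056
Selection 2: 2056 + 609 = 2665
Selection 3: 2665 + 609 = 3274
Selection 4: 3274 + 609 = 3883 → 3883 − 3721 = 162
Selection 5: 162 + 609 = 771
Selection 6: 771 + 609 = 1380
Selection 7: 1380 + 609 = 1989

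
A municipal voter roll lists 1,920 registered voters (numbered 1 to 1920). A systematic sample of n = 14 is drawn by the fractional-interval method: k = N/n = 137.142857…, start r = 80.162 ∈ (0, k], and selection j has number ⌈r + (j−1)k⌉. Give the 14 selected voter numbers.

81, 218, 355, 492, 629, 766, 904, 1041, 1178, 1315, 1452, 1589, 1726, 1864

j=1: r + 0k = 80.162 → ⌈·⌉ = 81
j=2: r + 1k = 217.304857… → ⌈·⌉ = 218
j=3: r + 2k = 354.447714… → ⌈·⌉ = 355
j=4: r + 3k = 491.590571… → ⌈·⌉ = 492
j=5: r + 4k = 628.733428… → ⌈·⌉ = 629
j=6: r + 5k = 765.876285… → ⌈·⌉ = 766
j=7: r + 6k = 903.019142… → ⌈·⌉ = 904
j=8: r + 7k = 1040.162 → ⌈·⌉ = 1041
j=9: r + 8k = 1177.304857… → ⌈·⌉ = 1178
j=10: r + 9k = 1314.447714… → ⌈·⌉ = 1315
j=11: r + 10k = 1451.590571… → ⌈·⌉ = 1452
j=12: r + 11k = 1588.733428… → ⌈·⌉ = 1589
j=13: r + 12k = 1725.876285… → ⌈·⌉ = 1726
j=14: r + 13k = 1863.019142… → ⌈·⌉ = 1864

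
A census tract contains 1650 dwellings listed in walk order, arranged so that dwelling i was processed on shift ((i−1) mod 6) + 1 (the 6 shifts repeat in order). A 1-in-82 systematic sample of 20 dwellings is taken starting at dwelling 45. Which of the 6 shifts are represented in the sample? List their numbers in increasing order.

Consecutive selections differ by k = 82, so their shift numbers differ by 82 mod 6 = 4.
gcd(82, 6) = 2, so the sample visits 6/2 = 3 distinct residues mod 6.
Start 45 is shift 3; the shifts hit are 1, 3, 5.

1, 3, 5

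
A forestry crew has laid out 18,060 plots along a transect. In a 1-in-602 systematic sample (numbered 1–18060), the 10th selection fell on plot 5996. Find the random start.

578

k = 602
r = 5996 − (10−1)×602 = 5996 − 5418 = 578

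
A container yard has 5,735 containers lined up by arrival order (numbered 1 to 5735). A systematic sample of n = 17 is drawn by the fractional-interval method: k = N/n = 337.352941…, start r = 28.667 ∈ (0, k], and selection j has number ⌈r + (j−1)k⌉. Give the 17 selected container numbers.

j=1: r + 0k = 28.667 → ⌈·⌉ = 29
j=2: r + 1k = 366.019941… → ⌈·⌉ = 367
j=3: r + 2k = 703.372882… → ⌈·⌉ = 704
j=4: r + 3k = 1040.725823… → ⌈·⌉ = 1041
j=5: r + 4k = 1378.078764… → ⌈·⌉ = 1379
j=6: r + 5k = 1715.431705… → ⌈·⌉ = 1716
j=7: r + 6k = 2052.784647… → ⌈·⌉ = 2053
j=8: r + 7k = 2390.137588… → ⌈·⌉ = 2391
j=9: r + 8k = 2727.490529… → ⌈·⌉ = 2728
j=10: r + 9k = 3064.843470… → ⌈·⌉ = 3065
j=11: r + 10k = 3402.196411… → ⌈·⌉ = 3403
j=12: r + 11k = 3739.549352… → ⌈·⌉ = 3740
j=13: r + 12k = 4076.902294… → ⌈·⌉ = 4077
j=14: r + 13k = 4414.255235… → ⌈·⌉ = 4415
j=15: r + 14k = 4751.608176… → ⌈·⌉ = 4752
j=16: r + 15k = 5088.961117… → ⌈·⌉ = 5089
j=17: r + 16k = 5426.314058… → ⌈·⌉ = 5427

29, 367, 704, 1041, 1379, 1716, 2053, 2391, 2728, 3065, 3403, 3740, 4077, 4415, 4752, 5089, 5427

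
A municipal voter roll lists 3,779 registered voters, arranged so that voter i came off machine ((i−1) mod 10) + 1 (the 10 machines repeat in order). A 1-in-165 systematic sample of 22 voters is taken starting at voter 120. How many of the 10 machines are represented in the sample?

Consecutive selections differ by k = 165, so their machine numbers differ by 165 mod 10 = 5.
gcd(165, 10) = 5, so the sample visits 10/5 = 2 distinct residues mod 10.
Start 120 is machine 10; the machines hit are 5, 10.

2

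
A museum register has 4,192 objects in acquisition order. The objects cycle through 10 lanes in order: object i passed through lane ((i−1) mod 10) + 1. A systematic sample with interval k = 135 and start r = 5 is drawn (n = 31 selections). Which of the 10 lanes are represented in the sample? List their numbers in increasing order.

5, 10

Consecutive selections differ by k = 135, so their lane numbers differ by 135 mod 10 = 5.
gcd(135, 10) = 5, so the sample visits 10/5 = 2 distinct residues mod 10.
Start 5 is lane 5; the lanes hit are 5, 10.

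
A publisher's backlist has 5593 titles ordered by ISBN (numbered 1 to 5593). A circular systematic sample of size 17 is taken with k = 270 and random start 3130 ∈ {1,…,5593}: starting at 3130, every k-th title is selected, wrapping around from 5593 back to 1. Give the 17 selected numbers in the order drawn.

3130, 3400, 3670, 3940, 4210, 4480, 4750, 5020, 5290, 5560, 237, 507, 777, 1047, 1317, 1587, 1857

Selection 1: 3130
Selection 2: 3130 + 270 = 3400
Selection 3: 3400 + 270 = 3670
Selection 4: 3670 + 270 = 3940
Selection 5: 3940 + 270 = 4210
Selection 6: 4210 + 270 = 4480
Selection 7: 4480 + 270 = 4750
Selection 8: 4750 + 270 = 5020
Selection 9: 5020 + 270 = 5290
Selection 10: 5290 + 270 = 5560
Selection 11: 5560 + 270 = 5830 → 5830 − 5593 = 237
Selection 12: 237 + 270 = 507
Selection 13: 507 + 270 = 777
Selection 14: 777 + 270 = 1047
Selection 15: 1047 + 270 = 1317
Selection 16: 1317 + 270 = 1587
Selection 17: 1587 + 270 = 1857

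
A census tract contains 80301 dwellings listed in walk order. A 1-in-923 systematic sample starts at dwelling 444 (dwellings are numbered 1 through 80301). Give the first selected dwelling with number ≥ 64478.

k = 923
Steps past start: ⌈(64478 − 444)/923⌉ = ⌈64034/923⌉ = 70
Selected dwelling: 444 + 70×923 = 65054

65054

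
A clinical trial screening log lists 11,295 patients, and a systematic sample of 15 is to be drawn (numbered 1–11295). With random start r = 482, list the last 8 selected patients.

5753, 6506, 7259, 8012, 8765, 9518, 10271, 11024

k = N/n = 11295/15 = 753
8th selection = 482 + 7×753 = 5753
9th: 5753 + 753 = 6506
10th: 6506 + 753 = 7259
11th: 7259 + 753 = 8012
12th: 8012 + 753 = 8765
13th: 8765 + 753 = 9518
14th: 9518 + 753 = 10271
15th: 10271 + 753 = 11024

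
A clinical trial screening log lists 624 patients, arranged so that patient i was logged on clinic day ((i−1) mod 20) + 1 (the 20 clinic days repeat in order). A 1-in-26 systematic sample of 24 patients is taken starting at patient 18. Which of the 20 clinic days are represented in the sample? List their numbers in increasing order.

2, 4, 6, 8, 10, 12, 14, 16, 18, 20

Consecutive selections differ by k = 26, so their clinic day numbers differ by 26 mod 20 = 6.
gcd(26, 20) = 2, so the sample visits 20/2 = 10 distinct residues mod 20.
Start 18 is clinic day 18; the clinic days hit are 2, 4, 6, 8, 10, 12, 14, 16, 18, 20.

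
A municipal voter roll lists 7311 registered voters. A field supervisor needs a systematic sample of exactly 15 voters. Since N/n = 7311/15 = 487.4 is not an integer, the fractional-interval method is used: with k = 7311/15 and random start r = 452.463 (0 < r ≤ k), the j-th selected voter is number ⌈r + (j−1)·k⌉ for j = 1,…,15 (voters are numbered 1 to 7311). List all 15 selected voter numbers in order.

j=1: r + 0k = 452.463 → ⌈·⌉ = 453
j=2: r + 1k = 939.863 → ⌈·⌉ = 940
j=3: r + 2k = 1427.263 → ⌈·⌉ = 1428
j=4: r + 3k = 1914.663 → ⌈·⌉ = 1915
j=5: r + 4k = 2402.063 → ⌈·⌉ = 2403
j=6: r + 5k = 2889.463 → ⌈·⌉ = 2890
j=7: r + 6k = 3376.863 → ⌈·⌉ = 3377
j=8: r + 7k = 3864.263 → ⌈·⌉ = 3865
j=9: r + 8k = 4351.663 → ⌈·⌉ = 4352
j=10: r + 9k = 4839.063 → ⌈·⌉ = 4840
j=11: r + 10k = 5326.463 → ⌈·⌉ = 5327
j=12: r + 11k = 5813.863 → ⌈·⌉ = 5814
j=13: r + 12k = 6301.263 → ⌈·⌉ = 6302
j=14: r + 13k = 6788.663 → ⌈·⌉ = 6789
j=15: r + 14k = 7276.063 → ⌈·⌉ = 7277

453, 940, 1428, 1915, 2403, 2890, 3377, 3865, 4352, 4840, 5327, 5814, 6302, 6789, 7277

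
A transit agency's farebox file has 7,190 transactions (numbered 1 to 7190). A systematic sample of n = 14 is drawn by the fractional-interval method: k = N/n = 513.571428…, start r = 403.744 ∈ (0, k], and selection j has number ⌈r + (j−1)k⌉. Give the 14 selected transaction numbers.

404, 918, 1431, 1945, 2459, 2972, 3486, 3999, 4513, 5026, 5540, 6054, 6567, 7081

j=1: r + 0k = 403.744 → ⌈·⌉ = 404
j=2: r + 1k = 917.315428… → ⌈·⌉ = 918
j=3: r + 2k = 1430.886857… → ⌈·⌉ = 1431
j=4: r + 3k = 1944.458285… → ⌈·⌉ = 1945
j=5: r + 4k = 2458.029714… → ⌈·⌉ = 2459
j=6: r + 5k = 2971.601142… → ⌈·⌉ = 2972
j=7: r + 6k = 3485.172571… → ⌈·⌉ = 3486
j=8: r + 7k = 3998.744 → ⌈·⌉ = 3999
j=9: r + 8k = 4512.315428… → ⌈·⌉ = 4513
j=10: r + 9k = 5025.886857… → ⌈·⌉ = 5026
j=11: r + 10k = 5539.458285… → ⌈·⌉ = 5540
j=12: r + 11k = 6053.029714… → ⌈·⌉ = 6054
j=13: r + 12k = 6566.601142… → ⌈·⌉ = 6567
j=14: r + 13k = 7080.172571… → ⌈·⌉ = 7081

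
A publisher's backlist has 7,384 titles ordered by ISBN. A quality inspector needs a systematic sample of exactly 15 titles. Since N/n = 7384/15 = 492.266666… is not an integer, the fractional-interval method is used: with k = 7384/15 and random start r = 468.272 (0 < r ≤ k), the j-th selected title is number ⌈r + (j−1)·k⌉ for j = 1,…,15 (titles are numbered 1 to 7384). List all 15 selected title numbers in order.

j=1: r + 0k = 468.272 → ⌈·⌉ = 469
j=2: r + 1k = 960.538666… → ⌈·⌉ = 961
j=3: r + 2k = 1452.805333… → ⌈·⌉ = 1453
j=4: r + 3k = 1945.072 → ⌈·⌉ = 1946
j=5: r + 4k = 2437.338666… → ⌈·⌉ = 2438
j=6: r + 5k = 2929.605333… → ⌈·⌉ = 2930
j=7: r + 6k = 3421.872 → ⌈·⌉ = 3422
j=8: r + 7k = 3914.138666… → ⌈·⌉ = 3915
j=9: r + 8k = 4406.405333… → ⌈·⌉ = 4407
j=10: r + 9k = 4898.672 → ⌈·⌉ = 4899
j=11: r + 10k = 5390.938666… → ⌈·⌉ = 5391
j=12: r + 11k = 5883.205333… → ⌈·⌉ = 5884
j=13: r + 12k = 6375.472 → ⌈·⌉ = 6376
j=14: r + 13k = 6867.738666… → ⌈·⌉ = 6868
j=15: r + 14k = 7360.005333… → ⌈·⌉ = 7361

469, 961, 1453, 1946, 2438, 2930, 3422, 3915, 4407, 4899, 5391, 5884, 6376, 6868, 7361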